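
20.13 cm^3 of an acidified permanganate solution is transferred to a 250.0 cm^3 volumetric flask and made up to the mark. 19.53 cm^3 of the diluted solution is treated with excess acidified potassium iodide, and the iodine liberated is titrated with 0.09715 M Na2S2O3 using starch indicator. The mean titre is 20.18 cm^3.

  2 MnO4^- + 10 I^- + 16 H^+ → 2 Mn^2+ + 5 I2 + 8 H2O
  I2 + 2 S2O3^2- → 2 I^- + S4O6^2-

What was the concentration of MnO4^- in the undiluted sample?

0.2493 M

n(S2O3^2-) = 0.02018 × 0.09715 = 1.960 × 10^-3 mol
n(I2) = n(S2O3^2-)/2 = 9.802 × 10^-4 mol
From the 2:5 ratio, n(MnO4^-) in the aliquot = 2/5 × 9.802 × 10^-4 = 3.921 × 10^-4 mol
[MnO4^-]_dilute = 3.921 × 10^-4 / 0.01953 = 0.02008 mol/L
[MnO4^-]_original = 0.02008 × 250.0/20.13 = 0.2493 mol/L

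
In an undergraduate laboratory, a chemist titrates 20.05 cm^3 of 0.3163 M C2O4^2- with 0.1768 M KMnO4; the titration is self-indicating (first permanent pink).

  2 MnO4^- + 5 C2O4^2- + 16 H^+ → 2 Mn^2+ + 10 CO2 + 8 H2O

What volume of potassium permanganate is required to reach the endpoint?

14.35 mL

n(C2O4^2-) = 0.02005 L × 0.3163 mol/L = 6.342 × 10^-3 mol
From the 2:5 stoichiometry, n(KMnO4) = 2/5 × 6.342 × 10^-3 = 2.537 × 10^-3 mol
V(KMnO4) = 2.537 × 10^-3 mol / 0.1768 mol/L = 0.01435 L = 14.35 mL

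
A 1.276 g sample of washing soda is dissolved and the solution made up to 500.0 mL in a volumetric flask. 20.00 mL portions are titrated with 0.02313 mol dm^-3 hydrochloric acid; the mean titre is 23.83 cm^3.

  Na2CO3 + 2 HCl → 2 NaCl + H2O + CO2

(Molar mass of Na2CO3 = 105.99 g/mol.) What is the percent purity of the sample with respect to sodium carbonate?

57.23 %

n(HCl) per titration = 0.02383 × 0.02313 = 5.512 × 10^-4 mol
From the 1:2 ratio, n(Na2CO3) in each aliquot = 1/2 × 5.512 × 10^-4 = 2.756 × 10^-4 mol
n(Na2CO3) in the whole flask = 2.756 × 10^-4 × 500.0/20.00 = 6.890 × 10^-3 mol
mass of Na2CO3 = 6.890 × 10^-3 × 105.99 = 0.7303 g
% Na2CO3 = 0.7303 / 1.276 × 100 = 57.23 %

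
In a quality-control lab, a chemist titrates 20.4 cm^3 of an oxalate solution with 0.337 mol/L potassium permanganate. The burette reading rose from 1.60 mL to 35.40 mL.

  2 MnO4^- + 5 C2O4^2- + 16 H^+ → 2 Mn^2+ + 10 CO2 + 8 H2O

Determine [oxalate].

n(KMnO4) = 0.0338 L × 0.337 mol/L = 0.0114 mol
From the 5:2 mole ratio, n(C2O4^2-) = 5/2 × 0.0114 = 0.0285 mol
[C2O4^2-] = 0.0285 mol / 0.0204 L = 1.40 mol/L

1.40 mol/L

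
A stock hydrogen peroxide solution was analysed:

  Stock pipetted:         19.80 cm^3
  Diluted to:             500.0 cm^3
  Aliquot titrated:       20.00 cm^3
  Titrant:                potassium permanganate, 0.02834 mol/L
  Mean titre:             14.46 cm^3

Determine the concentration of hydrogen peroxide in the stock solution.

1.294 mol/L

2 MnO4^- + 5 H2O2 + 6 H^+ → 2 Mn^2+ + 5 O2 + 8 H2O
n(KMnO4) = 0.01446 × 0.02834 = 4.098 × 10^-4 mol
From the 5:2 ratio, n(H2O2) in the aliquot = 5/2 × 4.098 × 10^-4 = 1.024 × 10^-3 mol
[H2O2]_dilute = 1.024 × 10^-3 / 0.02000 = 0.05122 mol/L
Dilution factor = 500.0 / 19.80 = 25.25
[H2O2]_stock = 0.05122 × 25.25 = 1.294 mol/L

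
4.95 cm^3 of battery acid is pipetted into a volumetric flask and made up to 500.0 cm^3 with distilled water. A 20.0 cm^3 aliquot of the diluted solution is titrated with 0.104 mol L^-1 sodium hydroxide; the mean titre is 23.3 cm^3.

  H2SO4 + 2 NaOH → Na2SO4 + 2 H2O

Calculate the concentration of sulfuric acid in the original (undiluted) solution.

6.12 mol/L

n(NaOH) = 0.0233 × 0.104 = 2.42 × 10^-3 mol
From the 1:2 ratio, n(H2SO4) in the aliquot = 1/2 × 2.42 × 10^-3 = 1.21 × 10^-3 mol
[H2SO4]_dilute = 1.21 × 10^-3 / 0.0200 = 0.0606 mol/L
Dilution factor = 500.0 / 4.95 = 101.0
[H2SO4]_stock = 0.0606 × 101.0 = 6.12 mol/L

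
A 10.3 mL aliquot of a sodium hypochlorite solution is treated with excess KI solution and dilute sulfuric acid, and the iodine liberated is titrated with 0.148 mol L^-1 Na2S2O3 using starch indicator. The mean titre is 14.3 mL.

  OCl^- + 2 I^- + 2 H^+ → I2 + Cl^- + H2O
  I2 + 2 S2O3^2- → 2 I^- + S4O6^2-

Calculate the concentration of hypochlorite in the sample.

n(S2O3^2-) = 0.0143 × 0.148 = 2.12 × 10^-3 mol
n(I2) = n(S2O3^2-)/2 = 1.06 × 10^-3 mol
n(OCl^-) in the aliquot = 1.06 × 10^-3 mol (1:1 ratio)
[OCl^-] = 1.06 × 10^-3 / 0.0103 = 0.103 mol/L

0.103 mol/L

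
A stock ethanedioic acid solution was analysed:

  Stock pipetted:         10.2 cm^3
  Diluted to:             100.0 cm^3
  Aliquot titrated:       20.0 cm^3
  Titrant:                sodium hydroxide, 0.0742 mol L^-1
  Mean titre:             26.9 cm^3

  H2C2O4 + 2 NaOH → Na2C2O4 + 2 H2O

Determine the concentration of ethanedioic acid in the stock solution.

0.489 mol/L

n(NaOH) = 0.0269 × 0.0742 = 2.00 × 10^-3 mol
From the 1:2 ratio, n(H2C2O4) in the aliquot = 1/2 × 2.00 × 10^-3 = 9.98 × 10^-4 mol
[H2C2O4]_dilute = 9.98 × 10^-4 / 0.0200 = 0.0499 mol/L
Dilution factor = 100.0 / 10.2 = 9.804
[H2C2O4]_stock = 0.0499 × 9.804 = 0.489 mol/L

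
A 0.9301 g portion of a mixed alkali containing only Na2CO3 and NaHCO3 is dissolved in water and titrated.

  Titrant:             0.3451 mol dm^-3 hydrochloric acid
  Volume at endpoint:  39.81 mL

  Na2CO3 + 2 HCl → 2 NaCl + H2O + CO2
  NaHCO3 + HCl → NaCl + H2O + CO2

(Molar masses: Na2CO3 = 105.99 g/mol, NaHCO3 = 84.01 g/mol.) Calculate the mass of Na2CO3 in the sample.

n(HCl) = 0.03981 × 0.3451 = 0.01374 mol
Let x = n(Na2CO3), y = n(NaHCO3).
Titrant: 2x + 1y = 0.01374;  mass: 105.99x + 84.01y = 0.9301
Solving, x = 3.612 × 10^-3 mol, y = 6.514 × 10^-3 mol
mass of Na2CO3 = 3.612 × 10^-3 × 105.99 = 0.3829 g

0.3829 g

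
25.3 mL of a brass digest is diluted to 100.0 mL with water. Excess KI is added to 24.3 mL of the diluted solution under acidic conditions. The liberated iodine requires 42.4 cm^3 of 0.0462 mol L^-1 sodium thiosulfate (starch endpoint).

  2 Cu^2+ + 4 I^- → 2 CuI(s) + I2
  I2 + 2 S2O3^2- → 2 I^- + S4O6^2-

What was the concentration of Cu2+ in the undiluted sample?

0.319 mol/L

n(S2O3^2-) = 0.0424 × 0.0462 = 1.96 × 10^-3 mol
n(I2) = n(S2O3^2-)/2 = 9.79 × 10^-4 mol
From the 2:1 ratio, n(Cu2+) in the aliquot = 2/1 × 9.79 × 10^-4 = 1.96 × 10^-3 mol
[Cu2+]_dilute = 1.96 × 10^-3 / 0.0243 = 0.0806 mol/L
[Cu2+]_original = 0.0806 × 100.0/25.3 = 0.319 mol/L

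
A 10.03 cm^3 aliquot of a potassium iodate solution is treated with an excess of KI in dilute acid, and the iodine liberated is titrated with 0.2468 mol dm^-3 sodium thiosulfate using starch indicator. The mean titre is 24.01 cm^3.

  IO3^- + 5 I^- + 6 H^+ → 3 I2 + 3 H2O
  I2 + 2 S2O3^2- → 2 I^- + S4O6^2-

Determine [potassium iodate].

n(S2O3^2-) = 0.02401 × 0.2468 = 5.926 × 10^-3 mol
n(I2) = n(S2O3^2-)/2 = 2.963 × 10^-3 mol
From the 1:3 ratio, n(IO3^-) in the aliquot = 1/3 × 2.963 × 10^-3 = 9.876 × 10^-4 mol
[IO3^-] = 9.876 × 10^-4 / 0.01003 = 0.09847 mol/L

0.09847 mol/L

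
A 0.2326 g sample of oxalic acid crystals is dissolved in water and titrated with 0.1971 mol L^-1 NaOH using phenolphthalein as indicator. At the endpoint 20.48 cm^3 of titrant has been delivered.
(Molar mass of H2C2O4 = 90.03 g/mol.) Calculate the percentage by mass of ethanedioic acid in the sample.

H2C2O4 + 2 NaOH → Na2C2O4 + 2 H2O
n(NaOH) = 0.02048 L × 0.1971 mol/L = 4.037 × 10^-3 mol
From the 1:2 ratio, n(H2C2O4) = 1/2 × 4.037 × 10^-3 = 2.018 × 10^-3 mol
mass of H2C2O4 = 2.018 × 10^-3 × 90.03 g/mol = 0.1817 g
% H2C2O4 = 0.1817 / 0.2326 × 100 = 78.12 %

78.12 %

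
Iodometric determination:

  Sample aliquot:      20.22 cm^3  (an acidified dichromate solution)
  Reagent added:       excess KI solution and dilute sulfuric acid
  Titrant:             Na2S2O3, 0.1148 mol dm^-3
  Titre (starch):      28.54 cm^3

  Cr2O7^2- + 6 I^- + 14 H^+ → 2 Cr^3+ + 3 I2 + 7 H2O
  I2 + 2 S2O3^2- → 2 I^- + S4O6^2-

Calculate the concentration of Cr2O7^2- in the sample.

n(S2O3^2-) = 0.02854 × 0.1148 = 3.276 × 10^-3 mol
n(I2) = n(S2O3^2-)/2 = 1.638 × 10^-3 mol
From the 1:3 ratio, n(Cr2O7^2-) in the aliquot = 1/3 × 1.638 × 10^-3 = 5.461 × 10^-4 mol
[Cr2O7^2-] = 5.461 × 10^-4 / 0.02022 = 0.02701 mol/L

0.02701 mol/L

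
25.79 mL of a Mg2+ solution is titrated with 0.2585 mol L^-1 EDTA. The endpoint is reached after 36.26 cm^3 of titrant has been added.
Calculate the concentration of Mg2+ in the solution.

0.3634 mol/L

Mg^2+ + EDTA^4- → [Mg(EDTA)]^2-
n(EDTA) = 0.03626 L × 0.2585 mol/L = 9.373 × 10^-3 mol
n(Mg2+) = 9.373 × 10^-3 mol (1:1 mole ratio)
[Mg2+] = 9.373 × 10^-3 mol / 0.02579 L = 0.3634 mol/L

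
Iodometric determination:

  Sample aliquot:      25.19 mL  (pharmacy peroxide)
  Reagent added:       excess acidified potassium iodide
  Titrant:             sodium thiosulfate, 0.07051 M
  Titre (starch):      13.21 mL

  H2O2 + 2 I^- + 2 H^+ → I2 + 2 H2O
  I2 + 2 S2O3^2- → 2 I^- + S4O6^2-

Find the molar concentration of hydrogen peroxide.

0.01849 M

n(S2O3^2-) = 0.01321 × 0.07051 = 9.314 × 10^-4 mol
n(I2) = n(S2O3^2-)/2 = 4.657 × 10^-4 mol
n(H2O2) in the aliquot = 4.657 × 10^-4 mol (1:1 ratio)
[H2O2] = 4.657 × 10^-4 / 0.02519 = 0.01849 mol/L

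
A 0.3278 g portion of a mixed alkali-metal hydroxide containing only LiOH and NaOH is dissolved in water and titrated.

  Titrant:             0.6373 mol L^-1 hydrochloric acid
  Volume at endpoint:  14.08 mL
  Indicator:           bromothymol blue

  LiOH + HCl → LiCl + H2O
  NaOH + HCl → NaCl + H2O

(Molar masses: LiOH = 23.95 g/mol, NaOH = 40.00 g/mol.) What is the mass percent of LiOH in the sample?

14.17 %

n(HCl) = 0.01408 × 0.6373 = 8.973 × 10^-3 mol
Let x = n(LiOH), y = n(NaOH).
Titrant: 1x + 1y = 8.973 × 10^-3;  mass: 23.95x + 40.00y = 0.3278
Solving, x = 1.939 × 10^-3 mol, y = 7.034 × 10^-3 mol
mass of LiOH = 1.939 × 10^-3 × 23.95 = 0.04645 g
% LiOH = 0.04645 / 0.3278 × 100 = 14.17 %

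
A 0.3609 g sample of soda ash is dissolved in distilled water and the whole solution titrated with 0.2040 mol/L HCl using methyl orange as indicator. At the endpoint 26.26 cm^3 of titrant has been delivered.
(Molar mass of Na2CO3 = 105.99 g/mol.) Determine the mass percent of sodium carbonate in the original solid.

78.66 %

Na2CO3 + 2 HCl → 2 NaCl + H2O + CO2
n(HCl) = 0.02626 L × 0.2040 mol/L = 5.357 × 10^-3 mol
From the 1:2 ratio, n(Na2CO3) = 1/2 × 5.357 × 10^-3 = 2.679 × 10^-3 mol
mass of Na2CO3 = 2.679 × 10^-3 × 105.99 g/mol = 0.2839 g
% Na2CO3 = 0.2839 / 0.3609 × 100 = 78.66 %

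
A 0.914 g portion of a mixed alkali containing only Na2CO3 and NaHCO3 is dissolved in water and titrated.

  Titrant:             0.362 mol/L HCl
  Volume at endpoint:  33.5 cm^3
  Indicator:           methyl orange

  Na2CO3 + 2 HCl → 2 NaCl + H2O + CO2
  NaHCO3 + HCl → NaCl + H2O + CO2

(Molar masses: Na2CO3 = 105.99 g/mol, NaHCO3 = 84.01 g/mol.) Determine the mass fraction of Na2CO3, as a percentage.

n(HCl) = 0.0335 × 0.362 = 0.0121 mol
Let x = n(Na2CO3), y = n(NaHCO3).
Titrant: 2x + 1y = 0.0121;  mass: 105.99x + 84.01y = 0.914
Solving, x = 1.69 × 10^-3 mol, y = 8.75 × 10^-3 mol
mass of Na2CO3 = 1.69 × 10^-3 × 105.99 = 0.179 g
% Na2CO3 = 0.179 / 0.914 × 100 = 19.6 %

19.6 %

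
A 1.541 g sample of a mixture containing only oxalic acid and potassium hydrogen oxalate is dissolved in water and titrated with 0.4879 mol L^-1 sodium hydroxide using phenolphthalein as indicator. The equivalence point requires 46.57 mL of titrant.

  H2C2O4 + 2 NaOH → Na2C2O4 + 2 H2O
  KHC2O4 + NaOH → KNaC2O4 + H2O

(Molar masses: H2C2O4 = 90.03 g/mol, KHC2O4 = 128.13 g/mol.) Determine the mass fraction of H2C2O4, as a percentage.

48.16 %

n(NaOH) = 0.04657 × 0.4879 = 0.02272 mol
Let x = n(H2C2O4), y = n(KHC2O4).
Titrant: 2x + 1y = 0.02272;  mass: 90.03x + 128.13y = 1.541
Solving, x = 8.243 × 10^-3 mol, y = 6.235 × 10^-3 mol
mass of H2C2O4 = 8.243 × 10^-3 × 90.03 = 0.7422 g
% H2C2O4 = 0.7422 / 1.541 × 100 = 48.16 %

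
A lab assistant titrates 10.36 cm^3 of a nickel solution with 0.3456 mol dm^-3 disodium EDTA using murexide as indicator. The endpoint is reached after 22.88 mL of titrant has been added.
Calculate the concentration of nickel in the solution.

Ni^2+ + EDTA^4- → [Ni(EDTA)]^2-
n(EDTA) = 0.02288 L × 0.3456 mol/L = 7.907 × 10^-3 mol
n(Ni2+) = 7.907 × 10^-3 mol (1:1 mole ratio)
[Ni2+] = 7.907 × 10^-3 mol / 0.01036 L = 0.7633 mol/L

0.7633 mol/L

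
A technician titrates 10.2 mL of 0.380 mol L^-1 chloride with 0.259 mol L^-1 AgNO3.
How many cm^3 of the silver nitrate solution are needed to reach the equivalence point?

Ag^+ + Cl^- → AgCl(s)
n(Cl-) = 0.0102 L × 0.380 mol/L = 3.88 × 10^-3 mol
n(AgNO3) = 3.88 × 10^-3 mol (1:1 stoichiometry)
V(AgNO3) = 3.88 × 10^-3 mol / 0.259 mol/L = 0.0150 L = 15.0 mL

15.0 mL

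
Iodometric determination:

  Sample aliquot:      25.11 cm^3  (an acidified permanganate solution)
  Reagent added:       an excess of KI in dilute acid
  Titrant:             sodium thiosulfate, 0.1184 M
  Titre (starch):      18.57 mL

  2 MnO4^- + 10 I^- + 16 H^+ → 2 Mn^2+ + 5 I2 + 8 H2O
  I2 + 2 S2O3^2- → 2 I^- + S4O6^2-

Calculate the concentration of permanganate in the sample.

n(S2O3^2-) = 0.01857 × 0.1184 = 2.199 × 10^-3 mol
n(I2) = n(S2O3^2-)/2 = 1.099 × 10^-3 mol
From the 2:5 ratio, n(MnO4^-) in the aliquot = 2/5 × 1.099 × 10^-3 = 4.397 × 10^-4 mol
[MnO4^-] = 4.397 × 10^-4 / 0.02511 = 0.01751 mol/L

0.01751 M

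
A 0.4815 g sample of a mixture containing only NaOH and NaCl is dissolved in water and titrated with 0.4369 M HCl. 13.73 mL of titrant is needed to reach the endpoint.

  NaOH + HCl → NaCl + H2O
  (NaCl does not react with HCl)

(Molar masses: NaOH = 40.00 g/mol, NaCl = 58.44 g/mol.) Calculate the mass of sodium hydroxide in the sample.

n(HCl) = 0.01373 × 0.4369 = 5.999 × 10^-3 mol
Let x = n(NaOH), y = n(NaCl).
Titrant: 1x = 5.999 × 10^-3;  mass: 40.00x + 58.44y = 0.4815
Solving, x = 5.999 × 10^-3 mol, y = 4.133 × 10^-3 mol
mass of NaOH = 5.999 × 10^-3 × 40.00 = 0.2399 g

0.2399 g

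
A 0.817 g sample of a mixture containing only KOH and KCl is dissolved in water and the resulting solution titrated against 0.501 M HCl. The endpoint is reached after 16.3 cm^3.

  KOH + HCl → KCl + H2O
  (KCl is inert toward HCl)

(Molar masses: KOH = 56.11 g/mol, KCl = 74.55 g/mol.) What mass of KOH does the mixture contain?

0.458 g

n(HCl) = 0.0163 × 0.501 = 8.17 × 10^-3 mol
Let x = n(KOH), y = n(KCl).
Titrant: 1x = 8.17 × 10^-3;  mass: 56.11x + 74.55y = 0.817
Solving, x = 8.17 × 10^-3 mol, y = 4.81 × 10^-3 mol
mass of KOH = 8.17 × 10^-3 × 56.11 = 0.458 g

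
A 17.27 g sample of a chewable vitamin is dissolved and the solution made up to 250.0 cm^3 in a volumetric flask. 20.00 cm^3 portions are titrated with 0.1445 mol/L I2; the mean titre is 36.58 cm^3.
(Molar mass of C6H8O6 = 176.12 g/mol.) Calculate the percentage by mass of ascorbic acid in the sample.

67.38 %

C6H8O6 + I2 → C6H6O6 + 2 HI
n(I2) per titration = 0.03658 × 0.1445 = 5.286 × 10^-3 mol
n(C6H8O6) in each aliquot = 5.286 × 10^-3 mol (1:1 ratio)
n(C6H8O6) in the whole flask = 5.286 × 10^-3 × 250.0/20.00 = 0.06607 mol
mass of C6H8O6 = 0.06607 × 176.12 = 11.64 g
% C6H8O6 = 11.64 / 17.27 × 100 = 67.38 %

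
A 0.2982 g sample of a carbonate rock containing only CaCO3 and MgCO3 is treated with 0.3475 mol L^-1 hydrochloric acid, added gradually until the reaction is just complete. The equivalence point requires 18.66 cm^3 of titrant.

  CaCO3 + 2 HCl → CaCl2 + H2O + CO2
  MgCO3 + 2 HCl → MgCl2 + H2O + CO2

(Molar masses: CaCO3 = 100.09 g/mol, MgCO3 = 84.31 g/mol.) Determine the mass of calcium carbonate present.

n(HCl) = 0.01866 × 0.3475 = 6.484 × 10^-3 mol
Let x = n(CaCO3), y = n(MgCO3).
Titrant: 2x + 2y = 6.484 × 10^-3;  mass: 100.09x + 84.31y = 0.2982
Solving, x = 1.575 × 10^-3 mol, y = 1.667 × 10^-3 mol
mass of CaCO3 = 1.575 × 10^-3 × 100.09 = 0.1576 g

0.1576 g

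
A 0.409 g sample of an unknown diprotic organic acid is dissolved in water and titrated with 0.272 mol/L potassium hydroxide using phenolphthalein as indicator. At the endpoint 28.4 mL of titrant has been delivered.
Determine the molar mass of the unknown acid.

n(KOH) = 0.0284 L × 0.272 mol/L = 7.72 × 10^-3 mol
From the 1:2 ratio, n(H2A) = 1/2 × 7.72 × 10^-3 = 3.86 × 10^-3 mol
M = m / n = 0.409 g / 3.86 × 10^-3 mol = 106 g/mol

106 g/mol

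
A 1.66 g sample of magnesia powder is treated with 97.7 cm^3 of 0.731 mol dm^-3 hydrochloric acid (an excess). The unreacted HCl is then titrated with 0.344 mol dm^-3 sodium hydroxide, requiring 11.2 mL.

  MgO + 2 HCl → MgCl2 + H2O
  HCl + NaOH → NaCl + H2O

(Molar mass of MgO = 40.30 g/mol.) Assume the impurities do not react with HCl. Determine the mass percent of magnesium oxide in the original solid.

n(HCl) added = 0.0977 × 0.731 = 0.0714 mol
n(NaOH) used in back-titration = 0.0112 × 0.344 = 3.85 × 10^-3 mol
n(HCl) left over = 3.85 × 10^-3 mol (1:1 ratio)
n(HCl) consumed by analyte = 0.0714 − 3.85 × 10^-3 = 0.0676 mol
From the 1:2 ratio, n(MgO) = 1/2 × 0.0676 = 0.0338 mol
mass of MgO = 0.0338 × 40.30 = 1.36 g
% MgO = 1.36 / 1.66 × 100 = 82.0 %

82.0 %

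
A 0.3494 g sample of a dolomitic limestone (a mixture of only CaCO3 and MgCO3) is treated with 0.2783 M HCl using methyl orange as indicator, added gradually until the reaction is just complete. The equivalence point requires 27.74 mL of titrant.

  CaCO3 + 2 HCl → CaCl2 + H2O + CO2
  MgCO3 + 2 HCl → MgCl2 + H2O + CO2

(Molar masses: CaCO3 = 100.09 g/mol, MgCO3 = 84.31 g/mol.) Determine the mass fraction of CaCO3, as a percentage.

43.50 %

n(HCl) = 0.02774 × 0.2783 = 7.720 × 10^-3 mol
Let x = n(CaCO3), y = n(MgCO3).
Titrant: 2x + 2y = 7.720 × 10^-3;  mass: 100.09x + 84.31y = 0.3494
Solving, x = 1.518 × 10^-3 mol, y = 2.342 × 10^-3 mol
mass of CaCO3 = 1.518 × 10^-3 × 100.09 = 0.1520 g
% CaCO3 = 0.1520 / 0.3494 × 100 = 43.50 %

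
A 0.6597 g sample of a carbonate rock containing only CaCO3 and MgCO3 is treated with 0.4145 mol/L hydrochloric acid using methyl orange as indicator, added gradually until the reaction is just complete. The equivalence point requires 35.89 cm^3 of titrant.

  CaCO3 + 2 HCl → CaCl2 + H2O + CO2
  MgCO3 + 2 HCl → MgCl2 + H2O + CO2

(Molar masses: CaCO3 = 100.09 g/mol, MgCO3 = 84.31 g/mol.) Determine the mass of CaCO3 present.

n(HCl) = 0.03589 × 0.4145 = 0.01488 mol
Let x = n(CaCO3), y = n(MgCO3).
Titrant: 2x + 2y = 0.01488;  mass: 100.09x + 84.31y = 0.6597
Solving, x = 2.065 × 10^-3 mol, y = 5.373 × 10^-3 mol
mass of CaCO3 = 2.065 × 10^-3 × 100.09 = 0.2067 g

0.2067 g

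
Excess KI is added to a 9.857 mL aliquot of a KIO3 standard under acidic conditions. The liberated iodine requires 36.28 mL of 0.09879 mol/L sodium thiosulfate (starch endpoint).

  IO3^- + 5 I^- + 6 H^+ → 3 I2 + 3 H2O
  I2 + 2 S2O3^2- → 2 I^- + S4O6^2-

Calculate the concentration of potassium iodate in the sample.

n(S2O3^2-) = 0.03628 × 0.09879 = 3.584 × 10^-3 mol
n(I2) = n(S2O3^2-)/2 = 1.792 × 10^-3 mol
From the 1:3 ratio, n(IO3^-) in the aliquot = 1/3 × 1.792 × 10^-3 = 5.974 × 10^-4 mol
[IO3^-] = 5.974 × 10^-4 / 0.009857 = 0.06060 mol/L

0.06060 mol/L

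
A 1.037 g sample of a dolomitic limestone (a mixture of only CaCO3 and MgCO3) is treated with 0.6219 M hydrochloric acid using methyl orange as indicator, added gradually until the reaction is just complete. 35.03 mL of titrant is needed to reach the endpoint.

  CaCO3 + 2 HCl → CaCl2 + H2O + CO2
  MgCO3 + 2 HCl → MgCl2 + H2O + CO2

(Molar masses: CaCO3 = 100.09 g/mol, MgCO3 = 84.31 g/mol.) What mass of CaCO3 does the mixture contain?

n(HCl) = 0.03503 × 0.6219 = 0.02179 mol
Let x = n(CaCO3), y = n(MgCO3).
Titrant: 2x + 2y = 0.02179;  mass: 100.09x + 84.31y = 1.037
Solving, x = 7.519 × 10^-3 mol, y = 3.374 × 10^-3 mol
mass of CaCO3 = 7.519 × 10^-3 × 100.09 = 0.7526 g

0.7526 g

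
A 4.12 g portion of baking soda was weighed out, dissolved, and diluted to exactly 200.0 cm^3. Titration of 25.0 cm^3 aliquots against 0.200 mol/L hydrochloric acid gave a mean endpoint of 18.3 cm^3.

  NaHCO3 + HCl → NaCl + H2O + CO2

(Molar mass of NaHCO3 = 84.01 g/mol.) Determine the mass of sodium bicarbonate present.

n(HCl) per titration = 0.0183 × 0.200 = 3.66 × 10^-3 mol
n(NaHCO3) in each aliquot = 3.66 × 10^-3 mol (1:1 ratio)
n(NaHCO3) in the whole flask = 3.66 × 10^-3 × 200.0/25.0 = 0.0293 mol
mass of NaHCO3 = 0.0293 × 84.01 = 2.46 g

2.46 g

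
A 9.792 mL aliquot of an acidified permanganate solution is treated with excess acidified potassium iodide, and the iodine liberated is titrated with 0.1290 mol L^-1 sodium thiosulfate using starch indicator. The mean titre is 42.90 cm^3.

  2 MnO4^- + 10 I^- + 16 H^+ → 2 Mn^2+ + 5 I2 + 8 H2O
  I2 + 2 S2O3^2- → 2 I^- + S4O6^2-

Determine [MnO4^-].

0.1130 mol/L

n(S2O3^2-) = 0.04290 × 0.1290 = 5.534 × 10^-3 mol
n(I2) = n(S2O3^2-)/2 = 2.767 × 10^-3 mol
From the 2:5 ratio, n(MnO4^-) in the aliquot = 2/5 × 2.767 × 10^-3 = 1.107 × 10^-3 mol
[MnO4^-] = 1.107 × 10^-3 / 0.009792 = 0.1130 mol/L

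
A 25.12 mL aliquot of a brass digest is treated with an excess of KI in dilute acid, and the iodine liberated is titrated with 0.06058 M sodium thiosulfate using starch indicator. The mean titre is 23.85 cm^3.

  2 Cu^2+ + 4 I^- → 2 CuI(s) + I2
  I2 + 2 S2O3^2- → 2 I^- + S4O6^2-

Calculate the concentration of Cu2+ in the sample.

n(S2O3^2-) = 0.02385 × 0.06058 = 1.445 × 10^-3 mol
n(I2) = n(S2O3^2-)/2 = 7.224 × 10^-4 mol
From the 2:1 ratio, n(Cu2+) in the aliquot = 2/1 × 7.224 × 10^-4 = 1.445 × 10^-3 mol
[Cu2+] = 1.445 × 10^-3 / 0.02512 = 0.05752 mol/L

0.05752 M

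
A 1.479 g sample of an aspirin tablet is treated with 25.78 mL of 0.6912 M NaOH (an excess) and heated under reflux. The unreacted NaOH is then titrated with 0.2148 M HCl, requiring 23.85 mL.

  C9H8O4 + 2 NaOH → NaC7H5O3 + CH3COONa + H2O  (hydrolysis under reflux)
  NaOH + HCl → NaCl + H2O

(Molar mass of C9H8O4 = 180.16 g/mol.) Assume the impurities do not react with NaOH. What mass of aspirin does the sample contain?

n(NaOH) added = 0.02578 × 0.6912 = 0.01782 mol
n(HCl) used in back-titration = 0.02385 × 0.2148 = 5.123 × 10^-3 mol
n(NaOH) left over = 5.123 × 10^-3 mol (1:1 ratio)
n(NaOH) consumed by analyte = 0.01782 − 5.123 × 10^-3 = 0.01270 mol
From the 1:2 ratio, n(C9H8O4) = 1/2 × 0.01270 = 6.348 × 10^-3 mol
mass of C9H8O4 = 6.348 × 10^-3 × 180.16 = 1.144 g

1.144 g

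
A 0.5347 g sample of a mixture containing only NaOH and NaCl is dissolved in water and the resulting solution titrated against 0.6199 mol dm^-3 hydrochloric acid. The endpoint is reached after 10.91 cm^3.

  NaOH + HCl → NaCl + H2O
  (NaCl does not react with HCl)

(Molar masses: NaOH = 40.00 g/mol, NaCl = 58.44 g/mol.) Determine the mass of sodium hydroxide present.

0.2705 g

n(HCl) = 0.01091 × 0.6199 = 6.763 × 10^-3 mol
Let x = n(NaOH), y = n(NaCl).
Titrant: 1x = 6.763 × 10^-3;  mass: 40.00x + 58.44y = 0.5347
Solving, x = 6.763 × 10^-3 mol, y = 4.520 × 10^-3 mol
mass of NaOH = 6.763 × 10^-3 × 40.00 = 0.2705 g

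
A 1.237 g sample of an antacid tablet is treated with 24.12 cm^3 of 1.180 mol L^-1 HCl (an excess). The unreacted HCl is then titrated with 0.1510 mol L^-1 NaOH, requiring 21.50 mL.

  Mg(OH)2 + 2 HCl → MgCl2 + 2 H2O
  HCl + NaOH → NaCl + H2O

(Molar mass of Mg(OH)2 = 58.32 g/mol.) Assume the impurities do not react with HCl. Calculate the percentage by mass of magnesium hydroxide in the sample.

n(HCl) added = 0.02412 × 1.180 = 0.02846 mol
n(NaOH) used in back-titration = 0.02150 × 0.1510 = 3.246 × 10^-3 mol
n(HCl) left over = 3.246 × 10^-3 mol (1:1 ratio)
n(HCl) consumed by analyte = 0.02846 − 3.246 × 10^-3 = 0.02522 mol
From the 1:2 ratio, n(Mg(OH)2) = 1/2 × 0.02522 = 0.01261 mol
mass of Mg(OH)2 = 0.01261 × 58.32 = 0.7353 g
% Mg(OH)2 = 0.7353 / 1.237 × 100 = 59.44 %

59.44 %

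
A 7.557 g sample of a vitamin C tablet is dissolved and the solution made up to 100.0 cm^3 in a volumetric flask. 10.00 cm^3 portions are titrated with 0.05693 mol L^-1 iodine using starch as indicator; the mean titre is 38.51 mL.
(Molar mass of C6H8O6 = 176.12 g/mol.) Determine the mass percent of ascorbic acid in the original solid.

C6H8O6 + I2 → C6H6O6 + 2 HI
n(I2) per titration = 0.03851 × 0.05693 = 2.192 × 10^-3 mol
n(C6H8O6) in each aliquot = 2.192 × 10^-3 mol (1:1 ratio)
n(C6H8O6) in the whole flask = 2.192 × 10^-3 × 100.0/10.00 = 0.02192 mol
mass of C6H8O6 = 0.02192 × 176.12 = 3.861 g
% C6H8O6 = 3.861 / 7.557 × 100 = 51.09 %

51.09 %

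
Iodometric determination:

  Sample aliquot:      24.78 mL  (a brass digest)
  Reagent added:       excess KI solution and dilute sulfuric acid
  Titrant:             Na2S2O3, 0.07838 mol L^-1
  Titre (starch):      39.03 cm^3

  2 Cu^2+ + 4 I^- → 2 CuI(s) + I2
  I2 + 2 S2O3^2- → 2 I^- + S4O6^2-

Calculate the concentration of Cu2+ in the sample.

0.1235 mol/L

n(S2O3^2-) = 0.03903 × 0.07838 = 3.059 × 10^-3 mol
n(I2) = n(S2O3^2-)/2 = 1.530 × 10^-3 mol
From the 2:1 ratio, n(Cu2+) in the aliquot = 2/1 × 1.530 × 10^-3 = 3.059 × 10^-3 mol
[Cu2+] = 3.059 × 10^-3 / 0.02478 = 0.1235 mol/L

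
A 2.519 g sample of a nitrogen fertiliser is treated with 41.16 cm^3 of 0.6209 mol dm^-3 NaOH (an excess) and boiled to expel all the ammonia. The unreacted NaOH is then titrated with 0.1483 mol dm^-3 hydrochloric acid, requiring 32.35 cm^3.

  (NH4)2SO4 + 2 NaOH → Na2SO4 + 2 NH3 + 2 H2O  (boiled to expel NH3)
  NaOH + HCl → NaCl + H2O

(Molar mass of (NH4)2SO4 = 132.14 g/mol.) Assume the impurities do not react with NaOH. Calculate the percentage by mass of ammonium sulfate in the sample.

n(NaOH) added = 0.04116 × 0.6209 = 0.02556 mol
n(HCl) used in back-titration = 0.03235 × 0.1483 = 4.798 × 10^-3 mol
n(NaOH) left over = 4.798 × 10^-3 mol (1:1 ratio)
n(NaOH) consumed by analyte = 0.02556 − 4.798 × 10^-3 = 0.02076 mol
From the 1:2 ratio, n((NH4)2SO4) = 1/2 × 0.02076 = 0.01038 mol
mass of (NH4)2SO4 = 0.01038 × 132.14 = 1.372 g
% (NH4)2SO4 = 1.372 / 2.519 × 100 = 54.45 %

54.45 %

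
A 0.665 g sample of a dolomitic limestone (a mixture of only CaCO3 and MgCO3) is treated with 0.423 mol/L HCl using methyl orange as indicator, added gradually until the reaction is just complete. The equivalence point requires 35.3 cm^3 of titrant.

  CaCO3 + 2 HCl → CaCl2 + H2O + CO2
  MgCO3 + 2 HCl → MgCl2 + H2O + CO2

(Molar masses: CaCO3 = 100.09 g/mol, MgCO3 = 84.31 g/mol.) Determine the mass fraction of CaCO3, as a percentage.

n(HCl) = 0.0353 × 0.423 = 0.0149 mol
Let x = n(CaCO3), y = n(MgCO3).
Titrant: 2x + 2y = 0.0149;  mass: 100.09x + 84.31y = 0.665
Solving, x = 2.25 × 10^-3 mol, y = 5.21 × 10^-3 mol
mass of CaCO3 = 2.25 × 10^-3 × 100.09 = 0.225 g
% CaCO3 = 0.225 / 0.665 × 100 = 33.9 %

33.9 %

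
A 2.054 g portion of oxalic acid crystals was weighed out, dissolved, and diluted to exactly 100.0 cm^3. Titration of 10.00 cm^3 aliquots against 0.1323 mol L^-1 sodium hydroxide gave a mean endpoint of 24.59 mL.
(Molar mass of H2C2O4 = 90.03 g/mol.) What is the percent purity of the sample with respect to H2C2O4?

71.30 %

H2C2O4 + 2 NaOH → Na2C2O4 + 2 H2O
n(NaOH) per titration = 0.02459 × 0.1323 = 3.253 × 10^-3 mol
From the 1:2 ratio, n(H2C2O4) in each aliquot = 1/2 × 3.253 × 10^-3 = 1.627 × 10^-3 mol
n(H2C2O4) in the whole flask = 1.627 × 10^-3 × 100.0/10.00 = 0.01627 mol
mass of H2C2O4 = 0.01627 × 90.03 = 1.464 g
% H2C2O4 = 1.464 / 2.054 × 100 = 71.30 %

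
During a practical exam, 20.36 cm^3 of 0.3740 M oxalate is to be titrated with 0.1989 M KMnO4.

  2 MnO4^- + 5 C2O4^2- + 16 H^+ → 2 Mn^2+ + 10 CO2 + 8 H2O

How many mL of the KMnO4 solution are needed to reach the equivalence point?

n(C2O4^2-) = 0.02036 L × 0.3740 mol/L = 7.615 × 10^-3 mol
From the 2:5 stoichiometry, n(KMnO4) = 2/5 × 7.615 × 10^-3 = 3.046 × 10^-3 mol
V(KMnO4) = 3.046 × 10^-3 mol / 0.1989 mol/L = 0.01531 L = 15.31 mL

15.31 mL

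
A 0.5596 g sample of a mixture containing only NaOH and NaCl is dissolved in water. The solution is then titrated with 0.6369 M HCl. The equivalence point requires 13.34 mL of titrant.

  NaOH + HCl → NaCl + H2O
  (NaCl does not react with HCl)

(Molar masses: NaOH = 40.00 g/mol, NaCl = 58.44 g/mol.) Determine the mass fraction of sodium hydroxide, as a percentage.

60.73 %

n(HCl) = 0.01334 × 0.6369 = 8.496 × 10^-3 mol
Let x = n(NaOH), y = n(NaCl).
Titrant: 1x = 8.496 × 10^-3;  mass: 40.00x + 58.44y = 0.5596
Solving, x = 8.496 × 10^-3 mol, y = 3.760 × 10^-3 mol
mass of NaOH = 8.496 × 10^-3 × 40.00 = 0.3398 g
% NaOH = 0.3398 / 0.5596 × 100 = 60.73 %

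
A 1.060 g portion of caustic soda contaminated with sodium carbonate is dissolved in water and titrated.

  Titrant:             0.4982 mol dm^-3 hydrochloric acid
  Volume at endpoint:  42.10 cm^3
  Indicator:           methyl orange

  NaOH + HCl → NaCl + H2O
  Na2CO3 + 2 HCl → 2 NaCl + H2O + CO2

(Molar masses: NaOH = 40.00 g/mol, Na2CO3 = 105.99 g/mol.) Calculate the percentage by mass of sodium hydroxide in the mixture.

14.96 %

n(HCl) = 0.04210 × 0.4982 = 0.02097 mol
Let x = n(NaOH), y = n(Na2CO3).
Titrant: 1x + 2y = 0.02097;  mass: 40.00x + 105.99y = 1.060
Solving, x = 3.965 × 10^-3 mol, y = 8.504 × 10^-3 mol
mass of NaOH = 3.965 × 10^-3 × 40.00 = 0.1586 g
% NaOH = 0.1586 / 1.060 × 100 = 14.96 %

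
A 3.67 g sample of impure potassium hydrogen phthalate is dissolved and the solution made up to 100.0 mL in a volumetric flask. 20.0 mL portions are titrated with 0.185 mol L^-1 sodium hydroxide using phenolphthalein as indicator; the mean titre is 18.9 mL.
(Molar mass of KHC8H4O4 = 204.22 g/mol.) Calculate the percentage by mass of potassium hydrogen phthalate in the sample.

KHC8H4O4 + NaOH → KNaC8H4O4 + H2O
n(NaOH) per titration = 0.0189 × 0.185 = 3.50 × 10^-3 mol
n(KHC8H4O4) in each aliquot = 3.50 × 10^-3 mol (1:1 ratio)
n(KHC8H4O4) in the whole flask = 3.50 × 10^-3 × 100.0/20.0 = 0.0175 mol
mass of KHC8H4O4 = 0.0175 × 204.22 = 3.57 g
% KHC8H4O4 = 3.57 / 3.67 × 100 = 97.3 %

97.3 %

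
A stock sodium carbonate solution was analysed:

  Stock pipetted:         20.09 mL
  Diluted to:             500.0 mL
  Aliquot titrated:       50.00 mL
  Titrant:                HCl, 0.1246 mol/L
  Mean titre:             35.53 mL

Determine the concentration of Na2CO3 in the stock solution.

1.102 mol/L

Na2CO3 + 2 HCl → 2 NaCl + H2O + CO2
n(HCl) = 0.03553 × 0.1246 = 4.427 × 10^-3 mol
From the 1:2 ratio, n(Na2CO3) in the aliquot = 1/2 × 4.427 × 10^-3 = 2.214 × 10^-3 mol
[Na2CO3]_dilute = 2.214 × 10^-3 / 0.05000 = 0.04427 mol/L
Dilution factor = 500.0 / 20.09 = 24.89
[Na2CO3]_stock = 0.04427 × 24.89 = 1.102 mol/L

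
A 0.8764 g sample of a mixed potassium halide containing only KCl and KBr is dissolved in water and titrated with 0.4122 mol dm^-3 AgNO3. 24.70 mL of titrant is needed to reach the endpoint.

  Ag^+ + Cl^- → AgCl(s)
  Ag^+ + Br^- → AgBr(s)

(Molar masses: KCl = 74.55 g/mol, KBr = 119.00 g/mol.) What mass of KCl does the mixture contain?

0.5622 g

n(AgNO3) = 0.02470 × 0.4122 = 0.01018 mol
Let x = n(KCl), y = n(KBr).
Titrant: 1x + 1y = 0.01018;  mass: 74.55x + 119.00y = 0.8764
Solving, x = 7.541 × 10^-3 mol, y = 2.641 × 10^-3 mol
mass of KCl = 7.541 × 10^-3 × 74.55 = 0.5622 g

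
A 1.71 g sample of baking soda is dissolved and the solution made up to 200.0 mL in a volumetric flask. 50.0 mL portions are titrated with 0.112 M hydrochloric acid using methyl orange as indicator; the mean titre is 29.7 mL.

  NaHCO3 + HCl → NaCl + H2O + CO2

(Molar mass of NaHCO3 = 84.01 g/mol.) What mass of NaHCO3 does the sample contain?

n(HCl) per titration = 0.0297 × 0.112 = 3.33 × 10^-3 mol
n(NaHCO3) in each aliquot = 3.33 × 10^-3 mol (1:1 ratio)
n(NaHCO3) in the whole flask = 3.33 × 10^-3 × 200.0/50.0 = 0.0133 mol
mass of NaHCO3 = 0.0133 × 84.01 = 1.12 g

1.12 g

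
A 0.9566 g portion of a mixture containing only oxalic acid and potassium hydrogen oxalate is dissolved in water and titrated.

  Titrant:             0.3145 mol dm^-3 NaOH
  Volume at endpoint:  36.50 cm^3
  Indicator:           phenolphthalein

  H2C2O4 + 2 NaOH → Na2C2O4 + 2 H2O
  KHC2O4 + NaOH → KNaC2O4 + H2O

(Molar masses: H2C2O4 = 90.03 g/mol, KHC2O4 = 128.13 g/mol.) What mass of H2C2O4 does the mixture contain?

n(NaOH) = 0.03650 × 0.3145 = 0.01148 mol
Let x = n(H2C2O4), y = n(KHC2O4).
Titrant: 2x + 1y = 0.01148;  mass: 90.03x + 128.13y = 0.9566
Solving, x = 3.094 × 10^-3 mol, y = 5.292 × 10^-3 mol
mass of H2C2O4 = 3.094 × 10^-3 × 90.03 = 0.2785 g

0.2785 g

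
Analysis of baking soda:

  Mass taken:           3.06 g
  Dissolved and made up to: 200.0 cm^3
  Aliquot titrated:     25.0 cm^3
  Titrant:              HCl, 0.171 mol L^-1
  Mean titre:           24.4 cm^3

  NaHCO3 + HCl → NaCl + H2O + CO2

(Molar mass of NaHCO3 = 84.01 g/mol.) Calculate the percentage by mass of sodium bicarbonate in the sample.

n(HCl) per titration = 0.0244 × 0.171 = 4.17 × 10^-3 mol
n(NaHCO3) in each aliquot = 4.17 × 10^-3 mol (1:1 ratio)
n(NaHCO3) in the whole flask = 4.17 × 10^-3 × 200.0/25.0 = 0.0334 mol
mass of NaHCO3 = 0.0334 × 84.01 = 2.80 g
% NaHCO3 = 2.80 / 3.06 × 100 = 91.6 %

91.6 %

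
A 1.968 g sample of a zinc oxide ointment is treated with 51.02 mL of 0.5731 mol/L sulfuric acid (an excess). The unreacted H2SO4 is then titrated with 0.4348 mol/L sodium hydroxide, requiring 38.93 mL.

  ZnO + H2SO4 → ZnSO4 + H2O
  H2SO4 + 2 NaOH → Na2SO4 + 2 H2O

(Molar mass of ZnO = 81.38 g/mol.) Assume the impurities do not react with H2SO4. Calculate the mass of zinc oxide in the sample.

1.691 g

n(H2SO4) added = 0.05102 × 0.5731 = 0.02924 mol
n(NaOH) used in back-titration = 0.03893 × 0.4348 = 0.01693 mol
From the 1:2 ratio, n(H2SO4) left over = 1/2 × 0.01693 = 8.463 × 10^-3 mol
n(H2SO4) consumed by analyte = 0.02924 − 8.463 × 10^-3 = 0.02078 mol
n(ZnO) = 0.02078 mol (1:1 ratio)
mass of ZnO = 0.02078 × 81.38 = 1.691 g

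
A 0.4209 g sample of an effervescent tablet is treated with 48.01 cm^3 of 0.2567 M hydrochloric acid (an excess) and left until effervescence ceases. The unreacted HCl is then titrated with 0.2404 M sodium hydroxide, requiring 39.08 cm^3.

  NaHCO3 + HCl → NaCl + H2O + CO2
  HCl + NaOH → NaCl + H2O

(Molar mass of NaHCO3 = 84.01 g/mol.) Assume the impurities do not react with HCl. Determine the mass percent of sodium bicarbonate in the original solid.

n(HCl) added = 0.04801 × 0.2567 = 0.01232 mol
n(NaOH) used in back-titration = 0.03908 × 0.2404 = 9.395 × 10^-3 mol
n(HCl) left over = 9.395 × 10^-3 mol (1:1 ratio)
n(HCl) consumed by analyte = 0.01232 − 9.395 × 10^-3 = 2.929 × 10^-3 mol
n(NaHCO3) = 2.929 × 10^-3 mol (1:1 ratio)
mass of NaHCO3 = 2.929 × 10^-3 × 84.01 = 0.2461 g
% NaHCO3 = 0.2461 / 0.4209 × 100 = 58.47 %

58.47 %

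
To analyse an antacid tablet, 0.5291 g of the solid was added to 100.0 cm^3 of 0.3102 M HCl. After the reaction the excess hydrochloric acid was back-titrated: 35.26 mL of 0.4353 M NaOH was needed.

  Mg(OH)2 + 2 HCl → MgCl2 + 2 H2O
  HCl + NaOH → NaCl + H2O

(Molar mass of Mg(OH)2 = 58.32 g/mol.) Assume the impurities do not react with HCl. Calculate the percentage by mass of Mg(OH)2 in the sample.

n(HCl) added = 0.1000 × 0.3102 = 0.03102 mol
n(NaOH) used in back-titration = 0.03526 × 0.4353 = 0.01535 mol
n(HCl) left over = 0.01535 mol (1:1 ratio)
n(HCl) consumed by analyte = 0.03102 − 0.01535 = 0.01567 mol
From the 1:2 ratio, n(Mg(OH)2) = 1/2 × 0.01567 = 7.836 × 10^-3 mol
mass of Mg(OH)2 = 7.836 × 10^-3 × 58.32 = 0.4570 g
% Mg(OH)2 = 0.4570 / 0.5291 × 100 = 86.37 %

86.37 %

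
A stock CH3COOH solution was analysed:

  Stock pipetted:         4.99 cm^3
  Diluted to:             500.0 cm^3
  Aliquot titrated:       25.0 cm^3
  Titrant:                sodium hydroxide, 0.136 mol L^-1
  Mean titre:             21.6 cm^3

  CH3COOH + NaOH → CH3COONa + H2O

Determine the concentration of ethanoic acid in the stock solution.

n(NaOH) = 0.0216 × 0.136 = 2.94 × 10^-3 mol
n(CH3COOH) in the aliquot = 2.94 × 10^-3 mol (1:1 ratio)
[CH3COOH]_dilute = 2.94 × 10^-3 / 0.0250 = 0.118 mol/L
Dilution factor = 500.0 / 4.99 = 100.2
[CH3COOH]_stock = 0.118 × 100.2 = 11.8 mol/L

11.8 mol/L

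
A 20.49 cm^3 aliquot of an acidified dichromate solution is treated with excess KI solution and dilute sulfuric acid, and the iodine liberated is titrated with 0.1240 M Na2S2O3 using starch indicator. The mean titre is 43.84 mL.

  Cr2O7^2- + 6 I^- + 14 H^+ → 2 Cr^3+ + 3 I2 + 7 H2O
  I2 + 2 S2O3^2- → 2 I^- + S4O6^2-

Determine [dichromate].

n(S2O3^2-) = 0.04384 × 0.1240 = 5.436 × 10^-3 mol
n(I2) = n(S2O3^2-)/2 = 2.718 × 10^-3 mol
From the 1:3 ratio, n(Cr2O7^2-) in the aliquot = 1/3 × 2.718 × 10^-3 = 9.060 × 10^-4 mol
[Cr2O7^2-] = 9.060 × 10^-4 / 0.02049 = 0.04422 mol/L

0.04422 M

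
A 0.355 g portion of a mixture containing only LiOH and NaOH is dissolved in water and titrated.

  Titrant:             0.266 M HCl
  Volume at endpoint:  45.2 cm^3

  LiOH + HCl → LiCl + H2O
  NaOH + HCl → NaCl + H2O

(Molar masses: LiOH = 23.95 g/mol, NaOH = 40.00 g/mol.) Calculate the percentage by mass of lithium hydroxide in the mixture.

52.9 %

n(HCl) = 0.0452 × 0.266 = 0.0120 mol
Let x = n(LiOH), y = n(NaOH).
Titrant: 1x + 1y = 0.0120;  mass: 23.95x + 40.00y = 0.355
Solving, x = 7.85 × 10^-3 mol, y = 4.18 × 10^-3 mol
mass of LiOH = 7.85 × 10^-3 × 23.95 = 0.188 g
% LiOH = 0.188 / 0.355 × 100 = 52.9 %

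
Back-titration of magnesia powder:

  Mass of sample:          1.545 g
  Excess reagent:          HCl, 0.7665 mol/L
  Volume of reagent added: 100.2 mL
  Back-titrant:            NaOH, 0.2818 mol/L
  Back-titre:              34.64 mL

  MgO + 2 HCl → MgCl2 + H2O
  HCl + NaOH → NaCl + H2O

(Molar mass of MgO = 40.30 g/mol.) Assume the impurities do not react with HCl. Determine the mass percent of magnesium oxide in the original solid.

n(HCl) added = 0.1002 × 0.7665 = 0.07680 mol
n(NaOH) used in back-titration = 0.03464 × 0.2818 = 9.762 × 10^-3 mol
n(HCl) left over = 9.762 × 10^-3 mol (1:1 ratio)
n(HCl) consumed by analyte = 0.07680 − 9.762 × 10^-3 = 0.06704 mol
From the 1:2 ratio, n(MgO) = 1/2 × 0.06704 = 0.03352 mol
mass of MgO = 0.03352 × 40.30 = 1.351 g
% MgO = 1.351 / 1.545 × 100 = 87.44 %

87.44 %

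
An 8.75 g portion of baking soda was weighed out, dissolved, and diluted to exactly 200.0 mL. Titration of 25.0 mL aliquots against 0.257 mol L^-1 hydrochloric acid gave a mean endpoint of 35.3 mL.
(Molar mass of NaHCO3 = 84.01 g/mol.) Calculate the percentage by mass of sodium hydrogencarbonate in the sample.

69.7 %

NaHCO3 + HCl → NaCl + H2O + CO2
n(HCl) per titration = 0.0353 × 0.257 = 9.07 × 10^-3 mol
n(NaHCO3) in each aliquot = 9.07 × 10^-3 mol (1:1 ratio)
n(NaHCO3) in the whole flask = 9.07 × 10^-3 × 200.0/25.0 = 0.0726 mol
mass of NaHCO3 = 0.0726 × 84.01 = 6.10 g
% NaHCO3 = 6.10 / 8.75 × 100 = 69.7 %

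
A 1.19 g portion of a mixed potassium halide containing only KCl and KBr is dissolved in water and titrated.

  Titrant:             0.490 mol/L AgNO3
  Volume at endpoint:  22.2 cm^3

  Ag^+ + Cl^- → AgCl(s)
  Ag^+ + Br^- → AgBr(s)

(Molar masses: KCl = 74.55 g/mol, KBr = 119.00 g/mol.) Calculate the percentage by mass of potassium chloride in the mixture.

14.7 %

n(AgNO3) = 0.0222 × 0.490 = 0.0109 mol
Let x = n(KCl), y = n(KBr).
Titrant: 1x + 1y = 0.0109;  mass: 74.55x + 119.00y = 1.19
Solving, x = 2.35 × 10^-3 mol, y = 8.53 × 10^-3 mol
mass of KCl = 2.35 × 10^-3 × 74.55 = 0.175 g
% KCl = 0.175 / 1.19 × 100 = 14.7 %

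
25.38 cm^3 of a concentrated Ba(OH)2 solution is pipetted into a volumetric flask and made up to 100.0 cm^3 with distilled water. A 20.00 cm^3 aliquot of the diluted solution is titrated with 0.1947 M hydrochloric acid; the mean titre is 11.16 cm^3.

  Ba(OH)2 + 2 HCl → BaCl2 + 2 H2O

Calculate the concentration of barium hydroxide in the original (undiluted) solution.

0.2140 M

n(HCl) = 0.01116 × 0.1947 = 2.173 × 10^-3 mol
From the 1:2 ratio, n(Ba(OH)2) in the aliquot = 1/2 × 2.173 × 10^-3 = 1.086 × 10^-3 mol
[Ba(OH)2]_dilute = 1.086 × 10^-3 / 0.02000 = 0.05432 mol/L
Dilution factor = 100.0 / 25.38 = 3.940
[Ba(OH)2]_stock = 0.05432 × 3.940 = 0.2140 mol/L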